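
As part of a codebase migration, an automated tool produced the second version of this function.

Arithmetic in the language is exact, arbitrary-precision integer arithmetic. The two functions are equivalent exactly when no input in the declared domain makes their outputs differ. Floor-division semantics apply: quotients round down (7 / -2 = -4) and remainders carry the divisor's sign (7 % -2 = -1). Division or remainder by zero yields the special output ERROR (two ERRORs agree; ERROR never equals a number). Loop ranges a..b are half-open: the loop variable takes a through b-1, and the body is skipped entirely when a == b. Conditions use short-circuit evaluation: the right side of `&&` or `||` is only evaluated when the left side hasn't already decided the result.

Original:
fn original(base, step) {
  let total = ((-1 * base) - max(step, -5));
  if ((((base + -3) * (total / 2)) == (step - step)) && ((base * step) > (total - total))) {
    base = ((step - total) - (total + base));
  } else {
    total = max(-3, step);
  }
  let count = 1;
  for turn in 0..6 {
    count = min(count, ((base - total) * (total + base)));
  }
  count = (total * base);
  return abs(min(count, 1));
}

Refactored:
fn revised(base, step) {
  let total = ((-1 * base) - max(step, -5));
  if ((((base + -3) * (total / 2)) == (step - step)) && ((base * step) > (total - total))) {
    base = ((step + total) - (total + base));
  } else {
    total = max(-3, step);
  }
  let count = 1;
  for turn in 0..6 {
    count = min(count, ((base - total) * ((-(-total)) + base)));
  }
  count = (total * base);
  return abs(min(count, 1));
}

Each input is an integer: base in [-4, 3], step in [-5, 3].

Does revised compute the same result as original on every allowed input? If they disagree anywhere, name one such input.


Not equivalent: base=3, step=1 separates them (24 vs 1).
original: total := -4 | ((((base + -3) * (total / 2)) == (step - step)) && ((base * step) > (total - total))): true | base := 6 | count := 1 | iter turn=0: | count := 1 | iter turn=1: | count := 1 | iter turn=2: | count := 1 | iter turn=3: | count := 1 | iter turn=4: | count := 1 | iter turn=5: | count := 1 | count := -24 | result 24
revised: total := -4 | ((((base + -3) * (total / 2)) == (step - step)) && ((base * step) > (total - total))): true | base := -2 | count := 1 | iter turn=0: | count := -12 | iter turn=1: | count := -12 | iter turn=2: | count := -12 | iter turn=3: | count := -12 | iter turn=4: | count := -12 | iter turn=5: | count := -12 | count := 8 | result 1
verdict: not equivalent; witness: base=3, step=1


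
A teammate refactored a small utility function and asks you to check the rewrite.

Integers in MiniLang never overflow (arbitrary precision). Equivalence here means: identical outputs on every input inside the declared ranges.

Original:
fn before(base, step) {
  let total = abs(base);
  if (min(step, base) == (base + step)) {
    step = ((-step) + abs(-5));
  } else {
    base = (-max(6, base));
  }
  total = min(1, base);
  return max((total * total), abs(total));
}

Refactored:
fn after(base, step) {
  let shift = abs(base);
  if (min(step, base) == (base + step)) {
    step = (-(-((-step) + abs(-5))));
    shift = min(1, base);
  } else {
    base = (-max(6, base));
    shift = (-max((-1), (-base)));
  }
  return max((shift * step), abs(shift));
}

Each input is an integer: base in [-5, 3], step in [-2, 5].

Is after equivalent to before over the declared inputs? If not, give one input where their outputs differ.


Not equivalent: base=-5, step=-2 separates them (36 vs 12).
before: total becomes 5; next (min(step, base) == (base + step)) evaluates to false; next base becomes -6; next total becomes -6; next final value 36
after: shift becomes 5; next (min(step, base) == (base + step)) evaluates to false; next base becomes -6; next shift becomes -6; next final value 12
verdict: not equivalent; witness: base=-5, step=-2


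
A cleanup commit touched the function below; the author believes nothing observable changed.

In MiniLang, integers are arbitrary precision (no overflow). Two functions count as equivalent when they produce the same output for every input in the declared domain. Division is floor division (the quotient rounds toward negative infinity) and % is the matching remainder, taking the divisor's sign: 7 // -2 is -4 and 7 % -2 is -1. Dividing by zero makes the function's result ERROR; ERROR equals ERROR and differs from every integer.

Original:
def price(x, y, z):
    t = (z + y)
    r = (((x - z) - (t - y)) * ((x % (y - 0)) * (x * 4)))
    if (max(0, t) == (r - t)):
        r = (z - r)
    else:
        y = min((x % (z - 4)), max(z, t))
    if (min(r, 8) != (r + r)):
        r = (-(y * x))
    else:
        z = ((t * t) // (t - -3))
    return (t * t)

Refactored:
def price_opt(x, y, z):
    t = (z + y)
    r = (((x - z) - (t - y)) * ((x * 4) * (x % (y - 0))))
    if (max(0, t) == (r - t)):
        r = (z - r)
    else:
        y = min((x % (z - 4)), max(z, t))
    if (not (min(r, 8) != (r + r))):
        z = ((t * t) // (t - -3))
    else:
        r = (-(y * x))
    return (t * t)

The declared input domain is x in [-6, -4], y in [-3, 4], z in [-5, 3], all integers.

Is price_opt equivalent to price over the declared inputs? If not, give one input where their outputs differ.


Behavior is preserved: although boolean connective usage differs, the outputs never diverge.
Spot check at x=-4, y=1, z=-4 — price: t=-3, then r=0, then (max(0, t) == (r - t)) is false, then y=-4, then (min(r, 8) != (r + r)) is false, then a zero divisor aborts: ERROR. price_opt: t=-3, then r=0, then (max(0, t) == (r - t)) is false, then y=-4, then (not (min(r, 8) != (r + r))) is true, then a zero divisor aborts: ERROR. Both give ERROR.
Every one of the 216 inputs gives matching results.
verdict: equivalent


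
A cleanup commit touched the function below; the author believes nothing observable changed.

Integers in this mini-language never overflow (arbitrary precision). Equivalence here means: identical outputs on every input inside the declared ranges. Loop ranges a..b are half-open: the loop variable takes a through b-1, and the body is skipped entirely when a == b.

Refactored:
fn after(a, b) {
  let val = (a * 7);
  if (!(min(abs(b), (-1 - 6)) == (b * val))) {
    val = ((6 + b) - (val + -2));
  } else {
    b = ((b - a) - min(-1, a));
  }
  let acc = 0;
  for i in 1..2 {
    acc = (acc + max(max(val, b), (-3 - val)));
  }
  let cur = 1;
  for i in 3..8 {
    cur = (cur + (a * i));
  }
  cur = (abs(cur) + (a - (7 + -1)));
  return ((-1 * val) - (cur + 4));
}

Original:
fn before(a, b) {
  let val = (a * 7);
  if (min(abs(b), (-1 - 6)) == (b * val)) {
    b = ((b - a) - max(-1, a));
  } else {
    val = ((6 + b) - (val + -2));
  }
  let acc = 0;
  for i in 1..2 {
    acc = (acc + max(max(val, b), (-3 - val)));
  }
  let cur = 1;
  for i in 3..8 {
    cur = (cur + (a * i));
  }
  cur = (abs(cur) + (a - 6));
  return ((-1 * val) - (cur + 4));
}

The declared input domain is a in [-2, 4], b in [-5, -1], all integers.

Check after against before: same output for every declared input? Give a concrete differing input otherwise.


Equivalent. Although `max(-1, a)` became `min(-1, a)`, no input in the stated domain can expose it.
Checked all 35 inputs in the declared domain: the outputs agree on every one.
One worked example (a=2, b=-2) — before: val=14, then (min(abs(b), (-1 - 6)) == (b * val)) is false, then val=-8, then acc=0, then (i=1), then acc=5, then cur=1, then (i=3), then cur=7, then (i=4), then cur=15, then (i=5), then cur=25, then (i=6), then cur=37, then (i=7), then cur=51, then cur=47, then returns -43; after: val=14, then (!(min(abs(b), (-1 - 6)) == (b * val))) is true, then val=-8, then acc=0, then (i=1), then acc=5, then cur=1, then (i=3), then cur=7, then (i=4), then cur=15, then (i=5), then cur=25, then (i=6), then cur=37, then (i=7), then cur=51, then cur=47, then returns -43; agreement on -43.
verdict: equivalent


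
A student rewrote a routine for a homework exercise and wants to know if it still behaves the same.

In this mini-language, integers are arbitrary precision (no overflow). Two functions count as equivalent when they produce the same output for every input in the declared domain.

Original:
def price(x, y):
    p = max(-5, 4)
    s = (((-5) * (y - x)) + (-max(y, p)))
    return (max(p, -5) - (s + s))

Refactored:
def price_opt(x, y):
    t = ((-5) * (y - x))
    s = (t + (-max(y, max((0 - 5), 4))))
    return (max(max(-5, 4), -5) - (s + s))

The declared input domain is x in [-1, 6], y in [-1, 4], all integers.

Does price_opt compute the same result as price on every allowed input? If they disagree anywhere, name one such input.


Side by side, the visible changes include: local variable names differ, constant usage differs, arithmetic usage differs, min/max/abs usage differs.
One worked example (x=1, y=4) — price: p=4, then s=-19, then returns 42; price_opt: t=-15, then s=-19, then returns 42; agreement on 42.
Every one of the 48 inputs gives matching results.
verdict: equivalent


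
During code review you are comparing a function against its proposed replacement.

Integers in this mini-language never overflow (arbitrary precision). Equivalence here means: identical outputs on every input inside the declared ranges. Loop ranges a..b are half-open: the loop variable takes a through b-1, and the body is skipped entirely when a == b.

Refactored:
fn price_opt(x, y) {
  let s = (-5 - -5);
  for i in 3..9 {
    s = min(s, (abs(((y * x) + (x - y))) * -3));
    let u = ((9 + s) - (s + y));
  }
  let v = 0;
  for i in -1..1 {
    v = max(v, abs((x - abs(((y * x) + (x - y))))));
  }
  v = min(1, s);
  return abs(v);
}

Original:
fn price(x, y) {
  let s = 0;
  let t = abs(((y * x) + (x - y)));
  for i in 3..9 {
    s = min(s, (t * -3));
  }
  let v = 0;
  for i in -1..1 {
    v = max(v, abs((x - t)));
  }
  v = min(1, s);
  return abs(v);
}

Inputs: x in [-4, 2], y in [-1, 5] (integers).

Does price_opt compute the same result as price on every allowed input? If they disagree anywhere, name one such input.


This is a faithful refactor — min/max/abs usage differs; also arithmetic usage differs; also local variable names differ; also constant usage differs, but the computed results match everywhere.
Spot check at x=-1, y=2 — price: s becomes 0; next t becomes 5; next at i=3:; next s becomes -15; next at i=4:; next s becomes -15; next at i=5:; next s becomes -15; next at i=6:; next s becomes -15; next at i=7:; next s becomes -15; next at i=8:; next s becomes -15; next v becomes 0; next at i=-1:; next v becomes 6; next at i=0:; next v becomes 6; next v becomes -15; next final value 15. price_opt: s becomes 0; next at i=3:; next s becomes -15; next u becomes 7; next at i=4:; next s becomes -15; next u becomes 7; next at i=5:; next s becomes -15; next u becomes 7; next at i=6:; next s becomes -15; next u becomes 7; next at i=7:; next s becomes -15; next u becomes 7; next at i=8:; next s becomes -15; next u becomes 7; next v becomes 0; next at i=-1:; next v becomes 6; next at i=0:; next v becomes 6; next v becomes -15; next final value 15. Both give 15.
Sweeping the whole domain (49 inputs) finds no disagreement.
verdict: equivalent


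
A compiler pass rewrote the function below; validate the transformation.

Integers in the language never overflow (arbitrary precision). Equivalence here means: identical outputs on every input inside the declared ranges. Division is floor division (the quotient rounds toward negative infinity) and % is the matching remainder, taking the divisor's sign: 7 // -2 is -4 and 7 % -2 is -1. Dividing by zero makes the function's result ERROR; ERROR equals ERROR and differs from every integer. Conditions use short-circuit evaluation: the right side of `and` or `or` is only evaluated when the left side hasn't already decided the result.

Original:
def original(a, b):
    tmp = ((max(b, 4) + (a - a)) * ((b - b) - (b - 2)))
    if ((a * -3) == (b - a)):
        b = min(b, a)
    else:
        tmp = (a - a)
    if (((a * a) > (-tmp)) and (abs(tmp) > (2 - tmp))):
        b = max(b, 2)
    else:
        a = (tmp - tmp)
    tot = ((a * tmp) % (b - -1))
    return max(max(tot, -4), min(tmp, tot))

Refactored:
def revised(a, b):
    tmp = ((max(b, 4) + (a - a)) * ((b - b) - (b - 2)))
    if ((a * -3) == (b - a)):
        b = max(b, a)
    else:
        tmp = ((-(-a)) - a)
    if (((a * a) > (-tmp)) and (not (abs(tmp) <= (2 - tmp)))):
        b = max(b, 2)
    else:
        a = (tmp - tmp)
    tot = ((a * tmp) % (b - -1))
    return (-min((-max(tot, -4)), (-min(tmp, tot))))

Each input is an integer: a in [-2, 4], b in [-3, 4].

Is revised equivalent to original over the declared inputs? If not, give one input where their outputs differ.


There is a counterexample at a=-1, b=2: ERROR on one side, 0 on the other.
original: tmp becomes 0; next ((a * -3) == (b - a)) evaluates to true; next b becomes -1; next (((a * a) > (-tmp)) and (abs(tmp) > (2 - tmp))) evaluates to false; next a becomes 0; next hits division by zero so the output is ERROR
revised: tmp becomes 0; next ((a * -3) == (b - a)) evaluates to true; next b becomes 2; next (((a * a) > (-tmp)) and (not (abs(tmp) <= (2 - tmp)))) evaluates to false; next a becomes 0; next tot becomes 0; next final value 0
verdict: not equivalent; witness: a=-1, b=2


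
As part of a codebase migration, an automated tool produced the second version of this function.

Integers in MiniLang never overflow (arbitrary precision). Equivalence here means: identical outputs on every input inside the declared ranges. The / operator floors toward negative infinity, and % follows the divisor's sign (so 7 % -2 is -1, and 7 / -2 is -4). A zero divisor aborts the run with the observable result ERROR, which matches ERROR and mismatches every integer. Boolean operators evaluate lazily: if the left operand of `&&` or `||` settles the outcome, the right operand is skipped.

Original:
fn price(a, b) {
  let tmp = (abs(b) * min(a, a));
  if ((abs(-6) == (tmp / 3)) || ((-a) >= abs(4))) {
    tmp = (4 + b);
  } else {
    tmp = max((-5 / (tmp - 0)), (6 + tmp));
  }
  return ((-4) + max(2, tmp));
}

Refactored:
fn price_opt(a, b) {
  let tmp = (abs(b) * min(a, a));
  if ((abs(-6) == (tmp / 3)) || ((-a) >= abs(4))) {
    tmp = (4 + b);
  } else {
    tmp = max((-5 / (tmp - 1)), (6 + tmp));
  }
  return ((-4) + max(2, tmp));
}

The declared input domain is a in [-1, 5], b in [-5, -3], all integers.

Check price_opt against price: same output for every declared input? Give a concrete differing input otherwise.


The rewrite breaks on a=0, b=-5, where the results are ERROR and 2.
price: tmp=0, then ((abs(-6) == (tmp / 3)) || ((-a) >= abs(4))) is false, then a zero divisor aborts: ERROR
price_opt: tmp=0, then ((abs(-6) == (tmp / 3)) || ((-a) >= abs(4))) is false, then tmp=6, then returns 2
verdict: not equivalent; witness: a=0, b=-5


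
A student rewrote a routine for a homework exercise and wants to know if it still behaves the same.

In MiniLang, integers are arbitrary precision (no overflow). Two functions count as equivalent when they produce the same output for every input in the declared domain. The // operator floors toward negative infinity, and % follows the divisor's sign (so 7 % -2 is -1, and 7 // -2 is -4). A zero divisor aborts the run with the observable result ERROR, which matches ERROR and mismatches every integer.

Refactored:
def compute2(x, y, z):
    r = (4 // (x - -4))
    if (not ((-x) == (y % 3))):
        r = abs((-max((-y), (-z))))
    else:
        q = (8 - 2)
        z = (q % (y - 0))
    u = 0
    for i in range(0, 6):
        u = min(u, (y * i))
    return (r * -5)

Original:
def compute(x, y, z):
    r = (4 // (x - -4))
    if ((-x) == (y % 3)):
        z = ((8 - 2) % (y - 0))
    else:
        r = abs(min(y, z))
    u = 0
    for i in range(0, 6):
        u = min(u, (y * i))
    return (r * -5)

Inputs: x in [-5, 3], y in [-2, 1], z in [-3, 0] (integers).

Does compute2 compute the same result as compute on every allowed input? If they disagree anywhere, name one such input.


Side by side, the visible changes include: min/max/abs usage differs; and local variable names differ; and boolean connective usage differs; and statement counts differ.
One worked example (x=-5, y=-1, z=-2) — compute: r becomes -4; next ((-x) == (y % 3)) evaluates to false; next r becomes 2; next u becomes 0; next at i=0:; next u becomes 0; next at i=1:; next u becomes -1; next at i=2:; next u becomes -2; next at i=3:; next u becomes -3; next at i=4:; next u becomes -4; next at i=5:; next u becomes -5; next final value -10; compute2: r becomes -4; next (not ((-x) == (y % 3))) evaluates to true; next r becomes 2; next u becomes 0; next at i=0:; next u becomes 0; next at i=1:; next u becomes -1; next at i=2:; next u becomes -2; next at i=3:; next u becomes -3; next at i=4:; next u becomes -4; next at i=5:; next u becomes -5; next final value -10; agreement on -10.
Sweeping the whole domain (144 inputs) finds no disagreement.
verdict: equivalent


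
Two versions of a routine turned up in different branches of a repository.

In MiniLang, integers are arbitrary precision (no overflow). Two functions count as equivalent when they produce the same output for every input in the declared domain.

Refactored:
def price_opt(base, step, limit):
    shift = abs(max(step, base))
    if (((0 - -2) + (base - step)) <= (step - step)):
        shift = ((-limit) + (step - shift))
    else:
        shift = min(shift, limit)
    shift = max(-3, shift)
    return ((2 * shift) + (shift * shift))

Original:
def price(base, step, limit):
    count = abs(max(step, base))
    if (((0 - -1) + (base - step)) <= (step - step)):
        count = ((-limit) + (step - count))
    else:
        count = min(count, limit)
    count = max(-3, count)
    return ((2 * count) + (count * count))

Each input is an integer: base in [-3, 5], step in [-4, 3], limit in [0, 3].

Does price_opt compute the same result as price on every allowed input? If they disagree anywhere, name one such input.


Take base=-3, step=-2, limit=0.
price: count := 2 | (((0 - -1) + (base - step)) <= (step - step)): true | count := -4 | count := -3 | result 3
price_opt: shift := 2 | (((0 - -2) + (base - step)) <= (step - step)): false | shift := 0 | shift := 0 | result 0
3 vs 0 — the two versions disagree here.
verdict: not equivalent; witness: base=-3, step=-2, limit=0


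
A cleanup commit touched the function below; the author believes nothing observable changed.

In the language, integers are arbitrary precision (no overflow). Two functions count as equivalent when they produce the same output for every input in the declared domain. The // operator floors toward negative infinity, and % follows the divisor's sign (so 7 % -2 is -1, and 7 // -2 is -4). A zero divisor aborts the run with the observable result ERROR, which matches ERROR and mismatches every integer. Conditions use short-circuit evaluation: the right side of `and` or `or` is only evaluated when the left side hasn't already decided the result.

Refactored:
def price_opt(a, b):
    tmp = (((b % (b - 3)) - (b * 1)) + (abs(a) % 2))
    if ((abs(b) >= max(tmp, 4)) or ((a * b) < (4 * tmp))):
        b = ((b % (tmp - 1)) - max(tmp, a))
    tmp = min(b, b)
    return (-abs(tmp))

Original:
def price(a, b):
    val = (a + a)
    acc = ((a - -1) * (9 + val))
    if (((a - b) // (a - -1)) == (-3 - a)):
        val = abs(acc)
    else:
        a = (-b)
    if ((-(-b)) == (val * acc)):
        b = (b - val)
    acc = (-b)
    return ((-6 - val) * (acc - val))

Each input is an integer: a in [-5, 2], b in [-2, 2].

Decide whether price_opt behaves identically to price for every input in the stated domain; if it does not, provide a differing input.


On input a=-5, b=-2, price returns 48 while price_opt returns -2.
verdict: not equivalent; witness: a=-5, b=-2


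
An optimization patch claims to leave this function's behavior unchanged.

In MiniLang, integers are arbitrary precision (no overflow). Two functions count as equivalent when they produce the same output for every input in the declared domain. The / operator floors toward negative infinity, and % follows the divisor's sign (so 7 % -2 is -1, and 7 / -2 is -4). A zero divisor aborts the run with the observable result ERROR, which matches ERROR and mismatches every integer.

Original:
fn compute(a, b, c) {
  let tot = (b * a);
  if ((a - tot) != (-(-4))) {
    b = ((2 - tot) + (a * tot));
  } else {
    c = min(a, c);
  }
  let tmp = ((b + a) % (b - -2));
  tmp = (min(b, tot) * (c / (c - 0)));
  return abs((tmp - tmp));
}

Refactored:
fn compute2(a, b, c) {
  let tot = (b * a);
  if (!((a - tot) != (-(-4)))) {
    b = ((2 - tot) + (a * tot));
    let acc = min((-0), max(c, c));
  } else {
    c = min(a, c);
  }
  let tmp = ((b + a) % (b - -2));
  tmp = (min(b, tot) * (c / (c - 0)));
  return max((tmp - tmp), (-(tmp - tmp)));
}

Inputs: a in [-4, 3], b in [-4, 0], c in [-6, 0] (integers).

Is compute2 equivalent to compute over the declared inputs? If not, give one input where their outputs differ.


Try a=-4, b=-4, c=0.
compute: tot=16, then ((a - tot) != (-(-4))) is true, then b=-78, then tmp=-6, then a zero divisor aborts: ERROR
compute2: tot=16, then (!((a - tot) != (-(-4)))) is false, then c=-4, then tmp=0, then tmp=-4, then returns 0
ERROR and 0 differ, so these are not the same function on this domain.
verdict: not equivalent; witness: a=-4, b=-4, c=0


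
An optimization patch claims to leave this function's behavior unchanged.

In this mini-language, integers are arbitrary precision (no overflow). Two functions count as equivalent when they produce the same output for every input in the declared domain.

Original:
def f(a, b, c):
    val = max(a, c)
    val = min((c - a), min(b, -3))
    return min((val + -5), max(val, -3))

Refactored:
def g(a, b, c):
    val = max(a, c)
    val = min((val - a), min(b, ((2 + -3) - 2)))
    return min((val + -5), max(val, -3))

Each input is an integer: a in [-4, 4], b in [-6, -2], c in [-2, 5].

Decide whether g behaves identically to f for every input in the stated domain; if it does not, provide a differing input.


On input a=2, b=-3, c=-2, f returns -9 while g returns -8.
verdict: not equivalent; witness: a=2, b=-3, c=-2


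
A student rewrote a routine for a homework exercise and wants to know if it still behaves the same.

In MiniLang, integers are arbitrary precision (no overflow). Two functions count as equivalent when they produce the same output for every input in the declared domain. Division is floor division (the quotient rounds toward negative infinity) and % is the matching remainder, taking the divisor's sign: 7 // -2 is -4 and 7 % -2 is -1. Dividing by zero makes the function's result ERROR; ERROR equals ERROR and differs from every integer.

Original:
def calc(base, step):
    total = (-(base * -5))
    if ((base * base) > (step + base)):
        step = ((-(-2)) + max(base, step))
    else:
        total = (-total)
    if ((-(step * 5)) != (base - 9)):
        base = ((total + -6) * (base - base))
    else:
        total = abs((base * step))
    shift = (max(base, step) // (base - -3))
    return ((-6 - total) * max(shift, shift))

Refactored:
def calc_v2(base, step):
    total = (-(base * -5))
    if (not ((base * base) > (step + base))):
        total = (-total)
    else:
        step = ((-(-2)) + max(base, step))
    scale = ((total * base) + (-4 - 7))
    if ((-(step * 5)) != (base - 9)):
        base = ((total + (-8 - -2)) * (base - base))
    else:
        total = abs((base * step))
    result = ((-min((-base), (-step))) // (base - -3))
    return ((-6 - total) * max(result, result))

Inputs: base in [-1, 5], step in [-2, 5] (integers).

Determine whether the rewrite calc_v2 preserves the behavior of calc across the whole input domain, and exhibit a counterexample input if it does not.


Comparing the listings, the differences include: boolean connective usage differs; also statement counts differ; also local variable names differ; also min/max/abs usage differs; also arithmetic usage differs; also constant usage differs.
As a probe, take base=-1, step=0: calc runs total := -5 | ((base * base) > (step + base)): true | step := 2 | ((-(step * 5)) != (base - 9)): false | total := 2 | shift := 1 | result -8; calc_v2 runs total := -5 | (not ((base * base) > (step + base))): false | step := 2 | scale := -6 | ((-(step * 5)) != (base - 9)): false | total := 2 | result := 1 | result -8; both end at -8.
Checked all 56 inputs in the declared domain: the outputs agree on every one.
verdict: equivalent


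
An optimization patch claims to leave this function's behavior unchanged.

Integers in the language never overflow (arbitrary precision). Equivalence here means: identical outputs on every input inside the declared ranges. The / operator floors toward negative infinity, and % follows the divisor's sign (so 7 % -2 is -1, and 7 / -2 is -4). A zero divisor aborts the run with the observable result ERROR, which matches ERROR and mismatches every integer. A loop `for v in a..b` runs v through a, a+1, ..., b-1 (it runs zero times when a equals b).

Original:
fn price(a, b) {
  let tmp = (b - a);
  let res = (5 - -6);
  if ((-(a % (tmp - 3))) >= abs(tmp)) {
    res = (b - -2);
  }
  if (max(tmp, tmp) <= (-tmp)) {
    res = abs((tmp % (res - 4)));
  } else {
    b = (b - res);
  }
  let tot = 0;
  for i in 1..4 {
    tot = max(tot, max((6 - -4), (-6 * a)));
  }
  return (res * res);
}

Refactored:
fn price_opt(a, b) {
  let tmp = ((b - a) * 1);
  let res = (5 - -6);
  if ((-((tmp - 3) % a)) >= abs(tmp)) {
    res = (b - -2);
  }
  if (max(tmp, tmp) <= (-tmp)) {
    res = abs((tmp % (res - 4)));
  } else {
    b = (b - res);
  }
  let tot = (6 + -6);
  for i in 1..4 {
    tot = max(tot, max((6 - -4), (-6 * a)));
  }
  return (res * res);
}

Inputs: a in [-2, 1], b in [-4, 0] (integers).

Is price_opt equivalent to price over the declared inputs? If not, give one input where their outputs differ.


Take a=-2, b=-4.
price: tmp=-2, then res=11, then ((-(a % (tmp - 3))) >= abs(tmp)) is true, then res=-2, then (max(tmp, tmp) <= (-tmp)) is true, then res=2, then tot=0, then (i=1), then tot=12, then (i=2), then tot=12, then (i=3), then tot=12, then returns 4
price_opt: tmp=-2, then res=11, then ((-((tmp - 3) % a)) >= abs(tmp)) is false, then (max(tmp, tmp) <= (-tmp)) is true, then res=5, then tot=0, then (i=1), then tot=12, then (i=2), then tot=12, then (i=3), then tot=12, then returns 25
4 against 25: the behavior changed.
verdict: not equivalent; witness: a=-2, b=-4


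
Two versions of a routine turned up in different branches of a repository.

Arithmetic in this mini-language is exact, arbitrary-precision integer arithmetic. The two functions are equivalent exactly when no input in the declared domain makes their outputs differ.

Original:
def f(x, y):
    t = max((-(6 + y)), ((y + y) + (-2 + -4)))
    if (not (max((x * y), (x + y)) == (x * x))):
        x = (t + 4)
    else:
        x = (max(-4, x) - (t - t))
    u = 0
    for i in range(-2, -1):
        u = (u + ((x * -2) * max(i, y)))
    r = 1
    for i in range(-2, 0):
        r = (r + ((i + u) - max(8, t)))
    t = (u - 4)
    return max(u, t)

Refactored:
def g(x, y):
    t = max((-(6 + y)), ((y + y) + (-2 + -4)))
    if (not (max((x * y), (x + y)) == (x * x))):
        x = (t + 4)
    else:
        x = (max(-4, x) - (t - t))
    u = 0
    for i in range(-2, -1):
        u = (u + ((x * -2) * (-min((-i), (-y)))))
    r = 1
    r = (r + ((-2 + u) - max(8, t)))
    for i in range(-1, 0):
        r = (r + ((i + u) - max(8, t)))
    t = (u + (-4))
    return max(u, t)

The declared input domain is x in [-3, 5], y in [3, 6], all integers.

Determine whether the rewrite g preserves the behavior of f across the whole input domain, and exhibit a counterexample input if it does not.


Differences: arithmetic usage differs; min/max/abs usage differs; loop structure differs; statement counts differ; constant usage differs — yet all 36 inputs agree.
verdict: equivalent


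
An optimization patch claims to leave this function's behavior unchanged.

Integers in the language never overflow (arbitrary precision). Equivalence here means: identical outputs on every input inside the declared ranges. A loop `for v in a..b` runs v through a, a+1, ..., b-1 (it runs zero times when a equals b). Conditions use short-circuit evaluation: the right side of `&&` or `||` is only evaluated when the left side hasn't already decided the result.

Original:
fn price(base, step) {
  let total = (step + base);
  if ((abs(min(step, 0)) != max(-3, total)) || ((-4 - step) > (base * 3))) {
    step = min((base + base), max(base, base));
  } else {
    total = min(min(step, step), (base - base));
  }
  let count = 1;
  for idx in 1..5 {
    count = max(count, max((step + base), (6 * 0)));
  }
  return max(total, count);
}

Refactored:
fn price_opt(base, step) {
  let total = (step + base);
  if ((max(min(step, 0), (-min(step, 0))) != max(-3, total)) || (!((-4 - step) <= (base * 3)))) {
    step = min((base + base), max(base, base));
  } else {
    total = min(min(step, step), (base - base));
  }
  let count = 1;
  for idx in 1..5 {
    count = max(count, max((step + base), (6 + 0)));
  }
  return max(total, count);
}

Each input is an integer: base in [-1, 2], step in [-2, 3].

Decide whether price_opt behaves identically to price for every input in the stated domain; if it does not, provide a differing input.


Consider the input base=-1, step=-2.
price: total becomes -3; next ((abs(min(step, 0)) != max(-3, total)) || ((-4 - step) > (base * 3))) evaluates to true; next step becomes -2; next count becomes 1; next at idx=1:; next count becomes 1; next at idx=2:; next count becomes 1; next at idx=3:; next count becomes 1; next at idx=4:; next count becomes 1; next final value 1
price_opt: total becomes -3; next ((max(min(step, 0), (-min(step, 0))) != max(-3, total)) || (!((-4 - step) <= (base * 3)))) evaluates to true; next step becomes -2; next count becomes 1; next at idx=1:; next count becomes 6; next at idx=2:; next count becomes 6; next at idx=3:; next count becomes 6; next at idx=4:; next count becomes 6; next final value 6
1 vs 6 — the two versions disagree here.
verdict: not equivalent; witness: base=-1, step=-2


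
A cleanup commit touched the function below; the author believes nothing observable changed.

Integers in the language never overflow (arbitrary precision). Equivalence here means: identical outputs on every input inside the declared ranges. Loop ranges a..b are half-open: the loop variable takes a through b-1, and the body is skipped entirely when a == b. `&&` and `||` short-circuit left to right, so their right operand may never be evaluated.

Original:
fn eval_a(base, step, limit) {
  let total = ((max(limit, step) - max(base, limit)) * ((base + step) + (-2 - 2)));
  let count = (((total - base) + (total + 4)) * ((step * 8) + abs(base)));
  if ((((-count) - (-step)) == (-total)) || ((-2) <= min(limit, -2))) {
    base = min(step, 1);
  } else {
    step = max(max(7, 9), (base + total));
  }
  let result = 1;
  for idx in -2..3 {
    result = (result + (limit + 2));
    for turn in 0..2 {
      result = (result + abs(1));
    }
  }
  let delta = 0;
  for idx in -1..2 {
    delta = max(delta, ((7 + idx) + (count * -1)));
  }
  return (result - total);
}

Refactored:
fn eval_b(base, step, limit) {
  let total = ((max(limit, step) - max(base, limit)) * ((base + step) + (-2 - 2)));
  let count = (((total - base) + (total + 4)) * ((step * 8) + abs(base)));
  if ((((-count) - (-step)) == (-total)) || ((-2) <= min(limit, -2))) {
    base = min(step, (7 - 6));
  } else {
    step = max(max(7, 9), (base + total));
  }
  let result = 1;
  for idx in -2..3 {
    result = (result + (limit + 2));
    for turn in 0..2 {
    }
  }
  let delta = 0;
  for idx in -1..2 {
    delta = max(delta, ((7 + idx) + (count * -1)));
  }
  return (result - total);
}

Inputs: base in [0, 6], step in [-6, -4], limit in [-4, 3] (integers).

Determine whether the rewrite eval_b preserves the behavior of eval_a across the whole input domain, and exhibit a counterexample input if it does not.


There is a counterexample at base=0, step=-6, limit=-4: -39 on one side, -49 on the other.
eval_a: total becomes 40; next count becomes -4032; next ((((-count) - (-step)) == (-total)) || ((-2) <= min(limit, -2))) evaluates to false; next step becomes 40; next result becomes 1; next at idx=-2:; next result becomes -1; next at turn=0:; next result becomes 0; next at turn=1:; next result becomes 1; next at idx=-1:; next result becomes -1; next at turn=0:; next result becomes 0; next at turn=1:; next result becomes 1; next at idx=0:; next result becomes -1; next at turn=0:; next result becomes 0; next at turn=1:; next result becomes 1; next at idx=1:; next result becomes -1; next at turn=0:; next result becomes 0; next at turn=1:; next result becomes 1; next at idx=2:; next result becomes -1; next at turn=0:; next result becomes 0; next at turn=1:; next result becomes 1; next delta becomes 0; next at idx=-1:; next delta becomes 4038; next at idx=0:; next delta becomes 4039; next at idx=1:; next delta becomes 4040; next final value -39
eval_b: total becomes 40; next count becomes -4032; next ((((-count) - (-step)) == (-total)) || ((-2) <= min(limit, -2))) evaluates to false; next step becomes 40; next result becomes 1; next at idx=-2:; next result becomes -1; next at turn=0:; next at turn=1:; next at idx=-1:; next result becomes -3; next at turn=0:; next at turn=1:; next at idx=0:; next result becomes -5; next at turn=0:; next at turn=1:; next at idx=1:; next result becomes -7; next at turn=0:; next at turn=1:; next at idx=2:; next result becomes -9; next at turn=0:; next at turn=1:; next delta becomes 0; next at idx=-1:; next delta becomes 4038; next at idx=0:; next delta becomes 4039; next at idx=1:; next delta becomes 4040; next final value -49
verdict: not equivalent; witness: base=0, step=-6, limit=-4


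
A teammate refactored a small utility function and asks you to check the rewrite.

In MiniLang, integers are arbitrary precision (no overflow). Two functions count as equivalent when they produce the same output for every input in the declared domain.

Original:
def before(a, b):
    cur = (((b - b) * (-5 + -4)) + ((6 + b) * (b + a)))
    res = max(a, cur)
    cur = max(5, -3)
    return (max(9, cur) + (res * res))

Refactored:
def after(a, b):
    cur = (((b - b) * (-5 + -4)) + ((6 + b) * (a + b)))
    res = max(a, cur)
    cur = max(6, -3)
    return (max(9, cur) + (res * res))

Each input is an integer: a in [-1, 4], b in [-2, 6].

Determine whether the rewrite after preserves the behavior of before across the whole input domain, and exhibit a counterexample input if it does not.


Equivalent. The suspicious edit (`5` became `6`) never changes the result for any input inside the declared domain.
Checked all 54 inputs in the declared domain: the outputs agree on every one.
Spot check at a=1, b=2 — before: cur becomes 24; next res becomes 24; next cur becomes 5; next final value 585. after: cur becomes 24; next res becomes 24; next cur becomes 6; next final value 585. Both give 585.
verdict: equivalent


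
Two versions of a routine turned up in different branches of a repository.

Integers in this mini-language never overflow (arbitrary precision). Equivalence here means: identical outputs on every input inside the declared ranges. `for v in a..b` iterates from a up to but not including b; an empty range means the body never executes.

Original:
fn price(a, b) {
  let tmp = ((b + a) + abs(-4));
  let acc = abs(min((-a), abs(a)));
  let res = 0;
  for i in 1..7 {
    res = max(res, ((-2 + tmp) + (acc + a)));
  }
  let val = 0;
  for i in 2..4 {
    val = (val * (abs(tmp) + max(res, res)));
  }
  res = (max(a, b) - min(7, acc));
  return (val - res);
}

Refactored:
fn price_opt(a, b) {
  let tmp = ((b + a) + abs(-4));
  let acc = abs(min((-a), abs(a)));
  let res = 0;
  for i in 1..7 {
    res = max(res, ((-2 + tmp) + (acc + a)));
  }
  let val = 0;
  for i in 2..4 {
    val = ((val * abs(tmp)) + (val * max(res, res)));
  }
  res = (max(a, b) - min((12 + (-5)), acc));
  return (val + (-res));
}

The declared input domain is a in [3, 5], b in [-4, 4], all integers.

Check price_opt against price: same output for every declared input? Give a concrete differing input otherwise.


Comparing the listings, the differences include: constant usage differs; arithmetic usage differs.
As a probe, take a=4, b=0: price runs tmp = 8; acc = 4; res = 0; [i=1]; res = 14; [i=2]; res = 14; [i=3]; res = 14; [i=4]; res = 14; [i=5]; res = 14; [i=6]; res = 14; val = 0; [i=2]; val = 0; [i=3]; val = 0; res = 0; return 0; price_opt runs tmp = 8; acc = 4; res = 0; [i=1]; res = 14; [i=2]; res = 14; [i=3]; res = 14; [i=4]; res = 14; [i=5]; res = 14; [i=6]; res = 14; val = 0; [i=2]; val = 0; [i=3]; val = 0; res = 0; return 0; both end at 0.
Checked all 27 inputs in the declared domain: the outputs agree on every one.
verdict: equivalent


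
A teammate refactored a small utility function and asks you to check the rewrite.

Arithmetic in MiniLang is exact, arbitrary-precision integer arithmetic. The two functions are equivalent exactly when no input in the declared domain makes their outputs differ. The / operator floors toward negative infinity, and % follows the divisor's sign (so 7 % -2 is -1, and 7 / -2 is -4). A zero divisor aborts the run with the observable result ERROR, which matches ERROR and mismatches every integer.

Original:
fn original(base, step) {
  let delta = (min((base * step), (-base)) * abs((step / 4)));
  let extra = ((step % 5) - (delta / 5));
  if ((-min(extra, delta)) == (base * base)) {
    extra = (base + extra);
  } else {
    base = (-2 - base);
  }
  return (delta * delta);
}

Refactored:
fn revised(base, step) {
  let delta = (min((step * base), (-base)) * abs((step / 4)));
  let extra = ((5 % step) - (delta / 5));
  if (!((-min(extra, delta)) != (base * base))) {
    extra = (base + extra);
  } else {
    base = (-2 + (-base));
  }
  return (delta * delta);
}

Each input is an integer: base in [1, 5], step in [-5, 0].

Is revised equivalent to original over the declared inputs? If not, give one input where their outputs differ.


Run the pair on base=1, step=0.
original: delta becomes 0; next extra becomes 0; next ((-min(extra, delta)) == (base * base)) evaluates to false; next base becomes -3; next final value 0
revised: delta becomes 0; next hits division by zero so the output is ERROR
0 and ERROR differ, so these are not the same function on this domain.
verdict: not equivalent; witness: base=1, step=0


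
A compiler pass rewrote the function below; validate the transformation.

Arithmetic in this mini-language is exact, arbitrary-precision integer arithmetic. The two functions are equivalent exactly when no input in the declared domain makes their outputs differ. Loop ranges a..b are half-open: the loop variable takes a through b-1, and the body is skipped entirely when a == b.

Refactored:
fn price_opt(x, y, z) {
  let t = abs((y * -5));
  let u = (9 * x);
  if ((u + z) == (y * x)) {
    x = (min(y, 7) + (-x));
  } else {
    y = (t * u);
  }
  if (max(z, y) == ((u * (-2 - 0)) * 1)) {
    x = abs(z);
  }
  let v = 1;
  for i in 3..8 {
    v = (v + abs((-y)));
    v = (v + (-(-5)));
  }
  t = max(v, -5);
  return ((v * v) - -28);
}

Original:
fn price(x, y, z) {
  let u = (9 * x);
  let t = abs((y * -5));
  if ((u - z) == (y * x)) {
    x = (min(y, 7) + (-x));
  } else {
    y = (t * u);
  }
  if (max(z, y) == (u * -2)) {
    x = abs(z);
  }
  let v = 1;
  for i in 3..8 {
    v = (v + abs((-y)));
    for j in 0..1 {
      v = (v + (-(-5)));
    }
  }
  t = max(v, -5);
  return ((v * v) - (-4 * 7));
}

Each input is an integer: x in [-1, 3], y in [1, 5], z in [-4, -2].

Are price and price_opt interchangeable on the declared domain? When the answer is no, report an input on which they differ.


The rewrite breaks on x=-1, y=5, z=-4, where the results are 2629 and 1324829.
price: u becomes -9; next t becomes 25; next ((u - z) == (y * x)) evaluates to true; next x becomes 6; next (max(z, y) == (u * -2)) evaluates to false; next v becomes 1; next at i=3:; next v becomes 6; next at j=0:; next v becomes 11; next at i=4:; next v becomes 16; next at j=0:; next v becomes 21; next at i=5:; next v becomes 26; next at j=0:; next v becomes 31; next at i=6:; next v becomes 36; next at j=0:; next v becomes 41; next at i=7:; next v becomes 46; next at j=0:; next v becomes 51; next t becomes 51; next final value 2629
price_opt: t becomes 25; next u becomes -9; next ((u + z) == (y * x)) evaluates to false; next y becomes -225; next (max(z, y) == ((u * (-2 - 0)) * 1)) evaluates to false; next v becomes 1; next at i=3:; next v becomes 226; next v becomes 231; next at i=4:; next v becomes 456; next v becomes 461; next at i=5:; next v becomes 686; next v becomes 691; next at i=6:; next v becomes 916; next v becomes 921; next at i=7:; next v becomes 1146; next v becomes 1151; next t becomes 1151; next final value 1324829
verdict: not equivalent; witness: x=-1, y=5, z=-4
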